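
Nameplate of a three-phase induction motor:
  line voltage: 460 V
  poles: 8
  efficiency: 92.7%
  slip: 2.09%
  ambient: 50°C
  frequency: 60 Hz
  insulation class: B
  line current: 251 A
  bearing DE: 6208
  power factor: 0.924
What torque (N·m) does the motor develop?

P_in = √3·V·I·cosφ = 1.732 × 460 × 251 × 0.924 = 184778 W
P_out = η·P_in = 0.927 × 184778 = 171289 W
n_s = 120×60/8 = 900 rpm; n = 900×(1−0.0209) = 881 rpm
ω = 2π×881/60 = 92.26 rad/s
τ = P_out/ω = 171289/92.26 = 1860 N·m

1860 N·m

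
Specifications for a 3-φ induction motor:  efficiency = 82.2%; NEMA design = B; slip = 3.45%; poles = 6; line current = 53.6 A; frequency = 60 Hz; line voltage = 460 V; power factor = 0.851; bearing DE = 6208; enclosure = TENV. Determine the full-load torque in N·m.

246 N·m

P_in = √3·V·I·cosφ = 1.732 × 460 × 53.6 × 0.851 = 36341 W
P_out = η·P_in = 0.822 × 36341 = 29872 W
n_s = 120×60/6 = 1200 rpm; n = 1200×(1−0.0345) = 1159 rpm
ω = 2π×1159/60 = 121.4 rad/s
τ = P_out/ω = 29872/121.4 = 246 N·m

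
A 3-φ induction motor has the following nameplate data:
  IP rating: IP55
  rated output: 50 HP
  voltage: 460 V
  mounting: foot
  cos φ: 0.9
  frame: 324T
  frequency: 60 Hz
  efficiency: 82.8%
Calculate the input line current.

62.8 A

P_out = 50 × 746 = 37300 W
P_in = P_out / η = 37300 / 0.828 = 45048 W
I_L = P_in / (√3·V_L·cosφ) = 45048 / (1.732 × 460 × 0.9) = 62.8 A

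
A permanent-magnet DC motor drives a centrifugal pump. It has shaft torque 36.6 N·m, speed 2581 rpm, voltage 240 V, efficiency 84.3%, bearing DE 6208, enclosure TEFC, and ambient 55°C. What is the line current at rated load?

ω = 2π×2581/60 = 270.3 rad/s; P_out = τω = 36.6 × 270.3 = 9893 W
P_in = P_out / η = 9893 / 0.843 = 11735 W
I = P_in / V = 11735 / 240 = 48.9 A

48.9 A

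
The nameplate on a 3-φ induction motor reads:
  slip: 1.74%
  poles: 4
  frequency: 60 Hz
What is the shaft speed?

1769 rpm

n_s = 120f/p = 120×60/4 = 1800 rpm
n = n_s(1 − s) = 1800 × (1 − 0.0174) = 1769 rpm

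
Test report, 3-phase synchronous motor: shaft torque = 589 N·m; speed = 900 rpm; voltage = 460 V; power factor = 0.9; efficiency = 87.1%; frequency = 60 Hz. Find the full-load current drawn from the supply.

88.9 A

ω = 2π×900/60 = 94.25 rad/s; P_out = τω = 589 × 94.25 = 55513 W
P_in = P_out / η = 55513 / 0.871 = 63735 W
I_L = P_in / (√3·V_L·cosφ) = 63735 / (1.732 × 460 × 0.9) = 88.9 A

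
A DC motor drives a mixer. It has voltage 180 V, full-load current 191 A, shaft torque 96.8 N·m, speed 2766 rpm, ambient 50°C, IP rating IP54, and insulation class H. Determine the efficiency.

ω = 2π × 2766/60 = 289.7 rad/s; P_out = τω = 96.8 × 289.7 = 28043 W
P_in = V·I = 180 × 191 = 34380 W
η = P_out / P_in = 28043 / 34380 = 0.816 = 81.6%

81.6 %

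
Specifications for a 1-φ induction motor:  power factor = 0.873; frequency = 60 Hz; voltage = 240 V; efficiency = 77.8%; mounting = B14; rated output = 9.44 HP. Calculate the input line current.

43.2 A

P_out = 9.44 × 746 = 7042 W
P_in = P_out / η = 7042 / 0.778 = 9051 W
I = P_in / (V·cosφ) = 9051 / (240 × 0.873) = 43.2 A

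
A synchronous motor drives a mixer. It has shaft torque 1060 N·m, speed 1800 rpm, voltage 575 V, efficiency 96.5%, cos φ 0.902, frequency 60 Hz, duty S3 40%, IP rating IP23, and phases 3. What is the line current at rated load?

230 A

ω = 2π×1800/60 = 188.5 rad/s; P_out = τω = 1060 × 188.5 = 199810 W
P_in = P_out / η = 199810 / 0.965 = 207057 W
I_L = P_in / (√3·V_L·cosφ) = 207057 / (1.732 × 575 × 0.902) = 230 A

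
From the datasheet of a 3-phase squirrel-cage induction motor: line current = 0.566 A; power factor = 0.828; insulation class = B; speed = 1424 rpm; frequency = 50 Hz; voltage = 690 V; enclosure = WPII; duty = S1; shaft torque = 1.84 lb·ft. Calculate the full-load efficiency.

66.4 %

τ = 1.84 lb·ft × 1.356 = 2.495 N·m
ω = 2π × 1424/60 = 149.1 rad/s; P_out = τω = 2.495 × 149.1 = 372 W
P_in = √3·V_L·I_L·cosφ = 1.732 × 690 × 0.566 × 0.828 = 560 W
η = P_out / P_in = 372 / 560 = 0.664 = 66.4%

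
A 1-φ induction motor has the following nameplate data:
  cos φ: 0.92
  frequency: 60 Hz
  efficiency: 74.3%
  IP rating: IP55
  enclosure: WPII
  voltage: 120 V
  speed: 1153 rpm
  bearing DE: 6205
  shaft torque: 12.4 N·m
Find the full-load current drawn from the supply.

ω = 2π×1153/60 = 120.7 rad/s; P_out = τω = 12.4 × 120.7 = 1497 W
P_in = P_out / η = 1497 / 0.743 = 2015 W
I = P_in / (V·cosφ) = 2015 / (120 × 0.92) = 18.3 A

18.3 A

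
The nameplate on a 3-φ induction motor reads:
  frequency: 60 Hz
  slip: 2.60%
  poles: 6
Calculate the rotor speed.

n_s = 120f/p = 120×60/6 = 1200 rpm
n = n_s(1 − s) = 1200 × (1 − 0.026) = 1169 rpm

1169 rpm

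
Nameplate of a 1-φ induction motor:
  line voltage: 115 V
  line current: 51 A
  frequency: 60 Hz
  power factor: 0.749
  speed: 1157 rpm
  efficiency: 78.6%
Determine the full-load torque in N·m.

28.5 N·m

P_in = V·I·cosφ = 115 × 51 × 0.749 = 4393 W
P_out = η·P_in = 0.786 × 4393 = 3453 W
n = 1157 rpm
ω = 2π×1157/60 = 121.2 rad/s
τ = P_out/ω = 3453/121.2 = 28.5 N·m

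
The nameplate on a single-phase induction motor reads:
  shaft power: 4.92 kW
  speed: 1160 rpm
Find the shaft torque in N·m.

40.5 N·m

ω = 2π × 1160/60 = 121.5 rad/s
τ = P/ω = 4920/121.5 = 40.5 N·m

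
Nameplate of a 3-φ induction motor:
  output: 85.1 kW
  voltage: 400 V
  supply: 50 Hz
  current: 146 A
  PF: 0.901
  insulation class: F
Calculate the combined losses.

P_in = √3·V·I·cosφ = 1.732×400×146×0.901 = 91135 W
P_out = 85100 W
Losses = P_in − P_out = 91135 − 85100 = 6035 W

6.04 kW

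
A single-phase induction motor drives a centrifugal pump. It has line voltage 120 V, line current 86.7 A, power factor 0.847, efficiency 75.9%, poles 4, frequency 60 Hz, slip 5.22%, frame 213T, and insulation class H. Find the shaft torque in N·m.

P_in = V·I·cosφ = 120 × 86.7 × 0.847 = 8812 W
P_out = η·P_in = 0.759 × 8812 = 6688 W
n_s = 120×60/4 = 1800 rpm; n = 1800×(1−0.0522) = 1706 rpm
ω = 2π×1706/60 = 178.7 rad/s
τ = P_out/ω = 6688/178.7 = 37.4 N·m

37.4 N·m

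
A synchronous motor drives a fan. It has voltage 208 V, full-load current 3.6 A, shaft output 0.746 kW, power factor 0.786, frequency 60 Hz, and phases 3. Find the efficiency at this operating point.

P_out = 0.746 kW = 746 W
P_in = √3·V_L·I_L·cosφ = 1.732 × 208 × 3.6 × 0.786 = 1019 W
η = P_out / P_in = 746 / 1019 = 0.732 = 73.2%

73.2 %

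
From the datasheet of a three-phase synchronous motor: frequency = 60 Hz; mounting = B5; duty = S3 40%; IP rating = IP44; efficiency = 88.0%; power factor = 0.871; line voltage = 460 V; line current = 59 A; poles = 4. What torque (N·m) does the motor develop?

P_in = √3·V·I·cosφ = 1.732 × 460 × 59 × 0.871 = 40943 W
P_out = η·P_in = 0.88 × 40943 = 36030 W
n = n_s = 120×60/4 = 1800 rpm (synchronous)
ω = 2π×1800/60 = 188.5 rad/s
τ = P_out/ω = 36030/188.5 = 191 N·m

191 N·m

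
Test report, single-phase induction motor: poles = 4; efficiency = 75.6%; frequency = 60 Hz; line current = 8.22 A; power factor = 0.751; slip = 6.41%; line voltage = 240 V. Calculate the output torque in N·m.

6.35 N·m

P_in = V·I·cosφ = 240 × 8.22 × 0.751 = 1482 W
P_out = η·P_in = 0.756 × 1482 = 1120 W
n_s = 120×60/4 = 1800 rpm; n = 1800×(1−0.0641) = 1685 rpm
ω = 2π×1685/60 = 176.5 rad/s
τ = P_out/ω = 1120/176.5 = 6.35 N·m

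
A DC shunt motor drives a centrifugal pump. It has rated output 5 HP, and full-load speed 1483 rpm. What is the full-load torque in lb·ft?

P_out = 5 × 746 = 3730 W
ω = 2π × 1483/60 = 155.3 rad/s
τ = P_out/ω = 3730/155.3 = 24.02 N·m
In lb·ft: 24.02/1.356 = 17.7 lb·ft

17.7 lb·ft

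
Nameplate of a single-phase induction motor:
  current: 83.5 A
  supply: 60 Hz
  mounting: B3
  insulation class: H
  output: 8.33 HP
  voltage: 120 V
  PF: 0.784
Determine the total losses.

1640 W

P_in = V·I·cosφ = 120×83.5×0.784 = 7856 W
P_out = 8.33×746 = 6214 W
Losses = P_in − P_out = 7856 − 6214 = 1642 W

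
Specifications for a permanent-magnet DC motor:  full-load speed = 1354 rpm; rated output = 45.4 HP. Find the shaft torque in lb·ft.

176 lb·ft

P_out = 45.4 × 746 = 33868 W
ω = 2π × 1354/60 = 141.8 rad/s
τ = P_out/ω = 33868/141.8 = 238.8 N·m
In lb·ft: 238.8/1.356 = 176 lb·ft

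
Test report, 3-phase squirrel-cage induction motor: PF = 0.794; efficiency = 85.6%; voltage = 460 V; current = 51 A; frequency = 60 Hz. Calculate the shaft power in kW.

27.6 kW

P_in = √3·V·I·cosφ = 1.732 × 460 × 51 × 0.794 = 32262 W
P_out = η·P_in = 0.856 × 32262 = 27616 W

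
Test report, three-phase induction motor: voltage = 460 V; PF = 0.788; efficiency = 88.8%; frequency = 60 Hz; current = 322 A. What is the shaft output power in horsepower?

P_in = √3·V·I·cosφ = 1.732 × 460 × 322 × 0.788 = 202157 W
P_out = η·P_in = 0.888 × 202157 = 179515 W
= 179515/746 = 241 HP

241 HP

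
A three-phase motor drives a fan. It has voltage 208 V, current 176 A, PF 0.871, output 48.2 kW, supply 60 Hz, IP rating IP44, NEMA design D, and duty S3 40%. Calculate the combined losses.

7030 W

P_in = √3·V·I·cosφ = 1.732×208×176×0.871 = 55226 W
P_out = 48200 W
Losses = P_in − P_out = 55226 − 48200 = 7026 W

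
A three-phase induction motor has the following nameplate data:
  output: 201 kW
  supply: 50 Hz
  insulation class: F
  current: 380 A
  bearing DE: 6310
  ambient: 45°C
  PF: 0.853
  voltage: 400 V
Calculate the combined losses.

23600 W

P_in = √3·V·I·cosφ = 1.732×400×380×0.853 = 224564 W
P_out = 201000 W
Losses = P_in − P_out = 224564 − 201000 = 23564 W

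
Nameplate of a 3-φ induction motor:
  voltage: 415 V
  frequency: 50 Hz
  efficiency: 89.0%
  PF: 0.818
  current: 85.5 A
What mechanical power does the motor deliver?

P_in = √3·V·I·cosφ = 1.732 × 415 × 85.5 × 0.818 = 50271 W
P_out = η·P_in = 0.89 × 50271 = 44741 W

44.7 kW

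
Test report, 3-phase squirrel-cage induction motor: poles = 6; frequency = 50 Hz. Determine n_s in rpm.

n_s = 120f/p = 120×50/6 = 1000 rpm

1000 rpm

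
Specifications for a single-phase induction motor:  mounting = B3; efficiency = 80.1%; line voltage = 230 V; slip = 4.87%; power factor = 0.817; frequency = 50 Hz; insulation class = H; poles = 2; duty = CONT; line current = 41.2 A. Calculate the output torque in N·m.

20.7 N·m

P_in = V·I·cosφ = 230 × 41.2 × 0.817 = 7742 W
P_out = η·P_in = 0.801 × 7742 = 6201 W
n_s = 120×50/2 = 3000 rpm; n = 3000×(1−0.0487) = 2854 rpm
ω = 2π×2854/60 = 298.9 rad/s
τ = P_out/ω = 6201/298.9 = 20.7 N·m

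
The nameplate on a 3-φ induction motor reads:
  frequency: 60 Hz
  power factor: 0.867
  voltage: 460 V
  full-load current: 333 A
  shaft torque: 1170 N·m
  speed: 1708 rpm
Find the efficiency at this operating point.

ω = 2π × 1708/60 = 178.9 rad/s; P_out = τω = 1170 × 178.9 = 209313 W
P_in = √3·V_L·I_L·cosφ = 1.732 × 460 × 333 × 0.867 = 230022 W
η = P_out / P_in = 209313 / 230022 = 0.910 = 91.0%

91.0 %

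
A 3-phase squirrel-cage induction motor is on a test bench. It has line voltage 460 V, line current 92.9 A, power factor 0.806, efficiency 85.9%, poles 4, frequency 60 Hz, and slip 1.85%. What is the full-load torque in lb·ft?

204 lb·ft

P_in = √3·V·I·cosφ = 1.732 × 460 × 92.9 × 0.806 = 59656 W
P_out = η·P_in = 0.859 × 59656 = 51245 W
n_s = 120×60/4 = 1800 rpm; n = 1800×(1−0.0185) = 1767 rpm
ω = 2π×1767/60 = 185 rad/s
τ = P_out/ω = 51245/185 = 277 N·m
In lb·ft: 277/1.356 = 204 lb·ft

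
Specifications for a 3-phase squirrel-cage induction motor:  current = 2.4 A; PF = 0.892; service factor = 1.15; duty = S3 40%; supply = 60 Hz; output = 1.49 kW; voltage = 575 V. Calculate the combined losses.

P_in = √3·V·I·cosφ = 1.732×575×2.4×0.892 = 2132 W
P_out = 1490 W
Losses = P_in − P_out = 2132 − 1490 = 642 W

642 W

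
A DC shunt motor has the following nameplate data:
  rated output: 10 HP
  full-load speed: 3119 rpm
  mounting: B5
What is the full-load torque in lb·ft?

P_out = 10 × 746 = 7460 W
ω = 2π × 3119/60 = 326.6 rad/s
τ = P_out/ω = 7460/326.6 = 22.84 N·m
In lb·ft: 22.84/1.356 = 16.8 lb·ft

16.8 lb·ft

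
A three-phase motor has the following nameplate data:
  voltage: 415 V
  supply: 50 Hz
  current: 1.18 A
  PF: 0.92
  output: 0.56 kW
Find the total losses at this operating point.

P_in = √3·V·I·cosφ = 1.732×415×1.18×0.92 = 780 W
P_out = 560 W
Losses = P_in − P_out = 780 − 560 = 220 W

220 W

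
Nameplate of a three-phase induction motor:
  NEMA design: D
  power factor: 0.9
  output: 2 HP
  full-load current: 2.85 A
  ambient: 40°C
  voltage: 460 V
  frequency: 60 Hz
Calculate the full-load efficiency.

73.0 %

P_out = 2 × 746 = 1492 W
P_in = √3·V_L·I_L·cosφ = 1.732 × 460 × 2.85 × 0.9 = 2044 W
η = P_out / P_in = 1492 / 2044 = 0.730 = 73.0%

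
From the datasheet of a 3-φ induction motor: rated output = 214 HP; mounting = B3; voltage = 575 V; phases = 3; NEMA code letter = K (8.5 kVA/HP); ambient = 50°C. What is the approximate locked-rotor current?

S_LR = 8.5 × 214 = 1819 kVA
I_LR = S_LR/(√3·V_L) = 1819000/(1.732×575) = 1830 A

1830 A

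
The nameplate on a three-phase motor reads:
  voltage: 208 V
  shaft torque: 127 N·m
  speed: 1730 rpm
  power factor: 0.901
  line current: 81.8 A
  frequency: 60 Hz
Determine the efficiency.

ω = 2π × 1730/60 = 181.2 rad/s; P_out = τω = 127 × 181.2 = 23012 W
P_in = √3·V_L·I_L·cosφ = 1.732 × 208 × 81.8 × 0.901 = 26552 W
η = P_out / P_in = 23012 / 26552 = 0.867 = 86.7%

86.7 %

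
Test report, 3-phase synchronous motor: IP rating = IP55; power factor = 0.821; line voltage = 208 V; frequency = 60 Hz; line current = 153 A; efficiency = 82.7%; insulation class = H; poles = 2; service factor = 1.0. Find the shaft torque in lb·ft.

73.2 lb·ft

P_in = √3·V·I·cosφ = 1.732 × 208 × 153 × 0.821 = 45253 W
P_out = η·P_in = 0.827 × 45253 = 37424 W
n = n_s = 120×60/2 = 3600 rpm (synchronous)
ω = 2π×3600/60 = 377 rad/s
τ = P_out/ω = 37424/377 = 99.27 N·m
In lb·ft: 99.27/1.356 = 73.2 lb·ft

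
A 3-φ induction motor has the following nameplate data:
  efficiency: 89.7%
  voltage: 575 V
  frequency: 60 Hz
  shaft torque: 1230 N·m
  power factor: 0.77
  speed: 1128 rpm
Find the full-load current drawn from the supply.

ω = 2π×1128/60 = 118.1 rad/s; P_out = τω = 1230 × 118.1 = 145263 W
P_in = P_out / η = 145263 / 0.897 = 161943 W
I_L = P_in / (√3·V_L·cosφ) = 161943 / (1.732 × 575 × 0.77) = 211 A

211 A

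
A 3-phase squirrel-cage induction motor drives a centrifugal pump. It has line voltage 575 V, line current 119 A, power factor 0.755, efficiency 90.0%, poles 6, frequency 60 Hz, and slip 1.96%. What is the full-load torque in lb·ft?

P_in = √3·V·I·cosφ = 1.732 × 575 × 119 × 0.755 = 89477 W
P_out = η·P_in = 0.9 × 89477 = 80529 W
n_s = 120×60/6 = 1200 rpm; n = 1200×(1−0.0196) = 1176 rpm
ω = 2π×1176/60 = 123.2 rad/s
τ = P_out/ω = 80529/123.2 = 653.6 N·m
In lb·ft: 653.6/1.356 = 482 lb·ft

482 lb·ft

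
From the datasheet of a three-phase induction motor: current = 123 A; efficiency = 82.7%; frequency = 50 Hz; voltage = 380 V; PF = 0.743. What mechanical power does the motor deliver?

49.7 kW

P_in = √3·V·I·cosφ = 1.732 × 380 × 123 × 0.743 = 60149 W
P_out = η·P_in = 0.827 × 60149 = 49743 W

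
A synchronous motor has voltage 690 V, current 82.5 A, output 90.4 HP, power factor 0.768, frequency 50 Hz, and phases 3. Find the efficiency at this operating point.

P_out = 90.4 × 746 = 67438 W
P_in = √3·V_L·I_L·cosφ = 1.732 × 690 × 82.5 × 0.768 = 75720 W
η = P_out / P_in = 67438 / 75720 = 0.891 = 89.1%

89.1 %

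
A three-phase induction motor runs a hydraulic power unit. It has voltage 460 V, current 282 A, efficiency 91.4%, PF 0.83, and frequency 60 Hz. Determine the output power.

P_in = √3·V·I·cosφ = 1.732 × 460 × 282 × 0.83 = 186480 W
P_out = η·P_in = 0.914 × 186480 = 170443 W

170 kW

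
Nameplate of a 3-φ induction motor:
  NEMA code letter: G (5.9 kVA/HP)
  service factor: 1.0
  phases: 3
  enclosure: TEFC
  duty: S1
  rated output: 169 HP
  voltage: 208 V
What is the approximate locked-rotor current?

2770 A

S_LR = 5.9 × 169 = 997.1 kVA
I_LR = S_LR/(√3·V_L) = 997100/(1.732×208) = 2770 A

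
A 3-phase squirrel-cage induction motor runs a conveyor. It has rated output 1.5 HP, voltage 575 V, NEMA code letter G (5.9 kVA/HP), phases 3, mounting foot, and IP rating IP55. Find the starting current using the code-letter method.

8.89 A

S_LR = 5.9 × 1.5 = 8.85 kVA
I_LR = S_LR/(√3·V_L) = 8850/(1.732×575) = 8.89 A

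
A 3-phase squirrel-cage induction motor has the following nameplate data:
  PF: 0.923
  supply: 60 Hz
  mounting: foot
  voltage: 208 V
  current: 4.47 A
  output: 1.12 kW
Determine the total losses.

P_in = √3·V·I·cosφ = 1.732×208×4.47×0.923 = 1486 W
P_out = 1120 W
Losses = P_in − P_out = 1486 − 1120 = 366 W

366 W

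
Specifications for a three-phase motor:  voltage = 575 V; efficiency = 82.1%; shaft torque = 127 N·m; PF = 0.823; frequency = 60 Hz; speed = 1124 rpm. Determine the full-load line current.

ω = 2π×1124/60 = 117.7 rad/s; P_out = τω = 127 × 117.7 = 14948 W
P_in = P_out / η = 14948 / 0.821 = 18207 W
I_L = P_in / (√3·V_L·cosφ) = 18207 / (1.732 × 575 × 0.823) = 22.2 A

22.2 A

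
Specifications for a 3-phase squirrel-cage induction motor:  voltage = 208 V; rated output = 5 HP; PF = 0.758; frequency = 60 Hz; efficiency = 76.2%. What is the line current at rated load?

P_out = 5 × 746 = 3730 W
P_in = P_out / η = 3730 / 0.762 = 4895 W
I_L = P_in / (√3·V_L·cosφ) = 4895 / (1.732 × 208 × 0.758) = 17.9 A

17.9 A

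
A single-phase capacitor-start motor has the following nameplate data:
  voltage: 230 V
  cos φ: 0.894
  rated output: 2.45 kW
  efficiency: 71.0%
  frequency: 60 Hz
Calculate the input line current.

16.8 A

P_out = 2.45 kW = 2450 W
P_in = P_out / η = 2450 / 0.710 = 3451 W
I = P_in / (V·cosφ) = 3451 / (230 × 0.894) = 16.8 A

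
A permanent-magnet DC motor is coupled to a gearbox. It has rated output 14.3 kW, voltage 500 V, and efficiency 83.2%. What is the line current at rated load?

34.4 A

P_out = 14.3 kW = 14300 W
P_in = P_out / η = 14300 / 0.832 = 17188 W
I = P_in / V = 17188 / 500 = 34.4 A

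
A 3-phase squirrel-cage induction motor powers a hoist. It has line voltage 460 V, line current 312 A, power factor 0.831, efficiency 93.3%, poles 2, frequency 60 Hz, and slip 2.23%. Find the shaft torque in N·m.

P_in = √3·V·I·cosφ = 1.732 × 460 × 312 × 0.831 = 206567 W
P_out = η·P_in = 0.933 × 206567 = 192727 W
n_s = 120×60/2 = 3600 rpm; n = 3600×(1−0.0223) = 3520 rpm
ω = 2π×3520/60 = 368.6 rad/s
τ = P_out/ω = 192727/368.6 = 523 N·m

523 N·m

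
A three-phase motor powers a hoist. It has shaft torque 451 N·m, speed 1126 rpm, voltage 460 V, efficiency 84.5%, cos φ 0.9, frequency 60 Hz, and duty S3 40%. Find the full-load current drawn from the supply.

87.8 A

ω = 2π×1126/60 = 117.9 rad/s; P_out = τω = 451 × 117.9 = 53173 W
P_in = P_out / η = 53173 / 0.845 = 62927 W
I_L = P_in / (√3·V_L·cosφ) = 62927 / (1.732 × 460 × 0.9) = 87.8 A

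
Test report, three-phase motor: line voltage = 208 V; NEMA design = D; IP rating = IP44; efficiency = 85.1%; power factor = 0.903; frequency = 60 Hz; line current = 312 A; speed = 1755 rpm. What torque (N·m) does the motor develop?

P_in = √3·V·I·cosφ = 1.732 × 208 × 312 × 0.903 = 101497 W
P_out = η·P_in = 0.851 × 101497 = 86374 W
n = 1755 rpm
ω = 2π×1755/60 = 183.8 rad/s
τ = P_out/ω = 86374/183.8 = 470 N·m

470 N·m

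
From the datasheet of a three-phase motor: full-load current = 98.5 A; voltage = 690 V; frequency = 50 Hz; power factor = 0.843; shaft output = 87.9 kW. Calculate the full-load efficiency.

P_out = 87.9 kW = 87900 W
P_in = √3·V_L·I_L·cosφ = 1.732 × 690 × 98.5 × 0.843 = 99234 W
η = P_out / P_in = 87900 / 99234 = 0.886 = 88.6%

88.6 %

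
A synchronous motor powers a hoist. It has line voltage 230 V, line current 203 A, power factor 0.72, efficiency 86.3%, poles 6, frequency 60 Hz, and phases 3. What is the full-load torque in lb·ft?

295 lb·ft

P_in = √3·V·I·cosφ = 1.732 × 230 × 203 × 0.72 = 58224 W
P_out = η·P_in = 0.863 × 58224 = 50247 W
n = n_s = 120×60/6 = 1200 rpm (synchronous)
ω = 2π×1200/60 = 125.7 rad/s
τ = P_out/ω = 50247/125.7 = 399.7 N·m
In lb·ft: 399.7/1.356 = 295 lb·ft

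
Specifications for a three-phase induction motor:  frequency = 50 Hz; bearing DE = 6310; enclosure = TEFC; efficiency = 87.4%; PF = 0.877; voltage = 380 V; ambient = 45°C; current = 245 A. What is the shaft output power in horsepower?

P_in = √3·V·I·cosφ = 1.732 × 380 × 245 × 0.877 = 141416 W
P_out = η·P_in = 0.874 × 141416 = 123598 W
= 123598/746 = 166 HP

166 HP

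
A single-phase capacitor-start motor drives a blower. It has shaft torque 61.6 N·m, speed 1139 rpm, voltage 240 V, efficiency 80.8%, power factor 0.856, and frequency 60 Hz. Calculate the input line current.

44.3 A

ω = 2π×1139/60 = 119.3 rad/s; P_out = τω = 61.6 × 119.3 = 7349 W
P_in = P_out / η = 7349 / 0.808 = 9095 W
I = P_in / (V·cosφ) = 9095 / (240 × 0.856) = 44.3 A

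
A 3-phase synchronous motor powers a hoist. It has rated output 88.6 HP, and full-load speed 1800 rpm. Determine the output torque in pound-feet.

259 lb·ft

P_out = 88.6 × 746 = 66096 W
ω = 2π × 1800/60 = 188.5 rad/s
τ = P_out/ω = 66096/188.5 = 350.6 N·m
In lb·ft: 350.6/1.356 = 259 lb·ft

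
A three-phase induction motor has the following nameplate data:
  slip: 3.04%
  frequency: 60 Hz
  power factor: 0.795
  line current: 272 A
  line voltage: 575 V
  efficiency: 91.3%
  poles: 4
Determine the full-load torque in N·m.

1080 N·m

P_in = √3·V·I·cosφ = 1.732 × 575 × 272 × 0.795 = 215353 W
P_out = η·P_in = 0.913 × 215353 = 196617 W
n_s = 120×60/4 = 1800 rpm; n = 1800×(1−0.0304) = 1745 rpm
ω = 2π×1745/60 = 182.7 rad/s
τ = P_out/ω = 196617/182.7 = 1080 N·m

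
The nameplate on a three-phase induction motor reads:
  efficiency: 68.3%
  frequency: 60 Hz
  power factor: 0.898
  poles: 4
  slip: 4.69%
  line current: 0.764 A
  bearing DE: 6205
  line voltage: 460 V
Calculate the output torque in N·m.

2.08 N·m

P_in = √3·V·I·cosφ = 1.732 × 460 × 0.764 × 0.898 = 547 W
P_out = η·P_in = 0.683 × 547 = 374 W
n_s = 120×60/4 = 1800 rpm; n = 1800×(1−0.0469) = 1716 rpm
ω = 2π×1716/60 = 179.7 rad/s
τ = P_out/ω = 374/179.7 = 2.08 N·m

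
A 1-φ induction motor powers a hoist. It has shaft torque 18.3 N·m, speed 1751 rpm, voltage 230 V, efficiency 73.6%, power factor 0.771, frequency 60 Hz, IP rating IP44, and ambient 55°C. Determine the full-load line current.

ω = 2π×1751/60 = 183.4 rad/s; P_out = τω = 18.3 × 183.4 = 3356 W
P_in = P_out / η = 3356 / 0.736 = 4560 W
I = P_in / (V·cosφ) = 4560 / (230 × 0.771) = 25.7 A

25.7 A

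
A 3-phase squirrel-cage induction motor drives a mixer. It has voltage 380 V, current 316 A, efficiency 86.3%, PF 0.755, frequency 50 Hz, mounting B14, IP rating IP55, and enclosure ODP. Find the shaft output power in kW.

P_in = √3·V·I·cosφ = 1.732 × 380 × 316 × 0.755 = 157024 W
P_out = η·P_in = 0.863 × 157024 = 135512 W

136 kW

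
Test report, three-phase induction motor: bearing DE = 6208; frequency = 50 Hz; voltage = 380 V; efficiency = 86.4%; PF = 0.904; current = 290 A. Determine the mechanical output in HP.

200 HP

P_in = √3·V·I·cosφ = 1.732 × 380 × 290 × 0.904 = 172543 W
P_out = η·P_in = 0.864 × 172543 = 149077 W
= 149077/746 = 200 HP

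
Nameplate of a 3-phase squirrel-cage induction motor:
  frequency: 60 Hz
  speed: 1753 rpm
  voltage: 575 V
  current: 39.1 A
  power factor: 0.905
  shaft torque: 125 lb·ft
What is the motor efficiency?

88.3 %

τ = 125 lb·ft × 1.356 = 169.5 N·m
ω = 2π × 1753/60 = 183.6 rad/s; P_out = τω = 169.5 × 183.6 = 31120 W
P_in = √3·V_L·I_L·cosφ = 1.732 × 575 × 39.1 × 0.905 = 35240 W
η = P_out / P_in = 31120 / 35240 = 0.883 = 88.3%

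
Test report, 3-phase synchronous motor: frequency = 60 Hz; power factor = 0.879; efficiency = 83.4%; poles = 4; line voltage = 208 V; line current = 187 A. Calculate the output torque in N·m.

262 N·m

P_in = √3·V·I·cosφ = 1.732 × 208 × 187 × 0.879 = 59216 W
P_out = η·P_in = 0.834 × 59216 = 49386 W
n = n_s = 120×60/4 = 1800 rpm (synchronous)
ω = 2π×1800/60 = 188.5 rad/s
τ = P_out/ω = 49386/188.5 = 262 N·m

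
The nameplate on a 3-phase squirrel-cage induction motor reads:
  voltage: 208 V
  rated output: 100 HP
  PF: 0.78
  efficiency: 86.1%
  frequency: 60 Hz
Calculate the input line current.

P_out = 100 × 746 = 74600 W
P_in = P_out / η = 74600 / 0.861 = 86643 W
I_L = P_in / (√3·V_L·cosφ) = 86643 / (1.732 × 208 × 0.78) = 308 A

308 A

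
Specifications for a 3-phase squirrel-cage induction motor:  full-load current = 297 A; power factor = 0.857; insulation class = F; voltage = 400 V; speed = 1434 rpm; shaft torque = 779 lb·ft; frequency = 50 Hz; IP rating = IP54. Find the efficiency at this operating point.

τ = 779 lb·ft × 1.356 = 1056 N·m
ω = 2π × 1434/60 = 150.2 rad/s; P_out = τω = 1056 × 150.2 = 158611 W
P_in = √3·V_L·I_L·cosφ = 1.732 × 400 × 297 × 0.857 = 176338 W
η = P_out / P_in = 158611 / 176338 = 0.899 = 89.9%

89.9 %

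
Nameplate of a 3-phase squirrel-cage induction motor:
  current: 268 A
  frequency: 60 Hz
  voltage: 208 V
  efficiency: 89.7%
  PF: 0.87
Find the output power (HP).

101 HP

P_in = √3·V·I·cosφ = 1.732 × 208 × 268 × 0.87 = 83997 W
P_out = η·P_in = 0.897 × 83997 = 75345 W
= 75345/746 = 101 HP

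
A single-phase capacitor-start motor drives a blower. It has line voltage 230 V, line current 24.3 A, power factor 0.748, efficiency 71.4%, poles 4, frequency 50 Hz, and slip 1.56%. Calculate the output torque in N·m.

P_in = V·I·cosφ = 230 × 24.3 × 0.748 = 4181 W
P_out = η·P_in = 0.714 × 4181 = 2985 W
n_s = 120×50/4 = 1500 rpm; n = 1500×(1−0.0156) = 1477 rpm
ω = 2π×1477/60 = 154.7 rad/s
τ = P_out/ω = 2985/154.7 = 19.3 N·m

19.3 N·m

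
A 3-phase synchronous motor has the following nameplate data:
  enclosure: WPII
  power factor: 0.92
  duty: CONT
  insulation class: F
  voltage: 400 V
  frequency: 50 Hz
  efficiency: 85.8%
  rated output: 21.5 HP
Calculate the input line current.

29.3 A

P_out = 21.5 × 746 = 16039 W
P_in = P_out / η = 16039 / 0.858 = 18693 W
I_L = P_in / (√3·V_L·cosφ) = 18693 / (1.732 × 400 × 0.92) = 29.3 A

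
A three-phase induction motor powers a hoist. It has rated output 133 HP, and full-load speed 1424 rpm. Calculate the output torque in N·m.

P_out = 133 × 746 = 99218 W
ω = 2π × 1424/60 = 149.1 rad/s
τ = P_out/ω = 99218/149.1 = 665 N·m

665 N·m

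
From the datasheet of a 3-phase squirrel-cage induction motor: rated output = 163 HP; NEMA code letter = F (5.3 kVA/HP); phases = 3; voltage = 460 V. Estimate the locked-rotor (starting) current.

S_LR = 5.3 × 163 = 863.9 kVA
I_LR = S_LR/(√3·V_L) = 863900/(1.732×460) = 1080 A

1080 A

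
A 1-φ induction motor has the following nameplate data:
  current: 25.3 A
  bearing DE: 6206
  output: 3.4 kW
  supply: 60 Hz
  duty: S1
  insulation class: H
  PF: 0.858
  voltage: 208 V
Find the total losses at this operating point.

1.12 kW

P_in = V·I·cosφ = 208×25.3×0.858 = 4515 W
P_out = 3400 W
Losses = P_in − P_out = 4515 − 3400 = 1115 W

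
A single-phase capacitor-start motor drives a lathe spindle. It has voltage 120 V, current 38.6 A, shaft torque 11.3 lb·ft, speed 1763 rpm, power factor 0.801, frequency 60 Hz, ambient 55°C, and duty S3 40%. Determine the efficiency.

τ = 11.3 lb·ft × 1.356 = 15.32 N·m
ω = 2π × 1763/60 = 184.6 rad/s; P_out = τω = 15.32 × 184.6 = 2828 W
P_in = V·I·cosφ = 120 × 38.6 × 0.801 = 3710 W
η = P_out / P_in = 2828 / 3710 = 0.762 = 76.2%

76.2 %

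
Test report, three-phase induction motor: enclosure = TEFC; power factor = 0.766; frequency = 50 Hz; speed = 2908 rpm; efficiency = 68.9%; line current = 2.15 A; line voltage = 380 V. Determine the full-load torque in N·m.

P_in = √3·V·I·cosφ = 1.732 × 380 × 2.15 × 0.766 = 1084 W
P_out = η·P_in = 0.689 × 1084 = 747 W
n = 2908 rpm
ω = 2π×2908/60 = 304.5 rad/s
τ = P_out/ω = 747/304.5 = 2.45 N·m

2.45 N·m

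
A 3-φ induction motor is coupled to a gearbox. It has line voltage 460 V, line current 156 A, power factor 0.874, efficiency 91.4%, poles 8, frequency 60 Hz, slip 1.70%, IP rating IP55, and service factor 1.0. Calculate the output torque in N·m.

P_in = √3·V·I·cosφ = 1.732 × 460 × 156 × 0.874 = 108628 W
P_out = η·P_in = 0.914 × 108628 = 99286 W
n_s = 120×60/8 = 900 rpm; n = 900×(1−0.017) = 885 rpm
ω = 2π×885/60 = 92.68 rad/s
τ = P_out/ω = 99286/92.68 = 1070 N·m

1070 N·m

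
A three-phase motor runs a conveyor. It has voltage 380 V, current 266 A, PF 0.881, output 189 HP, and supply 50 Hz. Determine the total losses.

P_in = √3·V·I·cosφ = 1.732×380×266×0.881 = 154237 W
P_out = 189×746 = 140994 W
Losses = P_in − P_out = 154237 − 140994 = 13243 W

13200 W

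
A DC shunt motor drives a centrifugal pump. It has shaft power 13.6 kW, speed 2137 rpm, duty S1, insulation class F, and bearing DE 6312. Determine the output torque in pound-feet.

ω = 2π × 2137/60 = 223.8 rad/s
τ = P/ω = 13600/223.8 = 60.77 N·m
In lb·ft: 60.77/1.356 = 44.8 lb·ft

44.8 lb·ft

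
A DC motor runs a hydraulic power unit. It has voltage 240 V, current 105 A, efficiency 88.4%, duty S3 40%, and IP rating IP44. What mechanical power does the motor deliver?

P_in = V·I = 240 × 105 = 25200 W
P_out = η·P_in = 0.884 × 25200 = 22277 W

22.3 kW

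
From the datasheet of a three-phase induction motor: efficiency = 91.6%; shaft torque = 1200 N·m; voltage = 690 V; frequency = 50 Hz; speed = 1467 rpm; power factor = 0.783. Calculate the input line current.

215 A

ω = 2π×1467/60 = 153.6 rad/s; P_out = τω = 1200 × 153.6 = 184320 W
P_in = P_out / η = 184320 / 0.916 = 201223 W
I_L = P_in / (√3·V_L·cosφ) = 201223 / (1.732 × 690 × 0.783) = 215 A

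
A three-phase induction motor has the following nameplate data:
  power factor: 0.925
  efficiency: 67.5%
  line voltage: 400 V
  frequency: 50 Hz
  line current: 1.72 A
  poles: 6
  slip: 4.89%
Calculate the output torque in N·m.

P_in = √3·V·I·cosφ = 1.732 × 400 × 1.72 × 0.925 = 1102 W
P_out = η·P_in = 0.675 × 1102 = 744 W
n_s = 120×50/6 = 1000 rpm; n = 1000×(1−0.0489) = 951 rpm
ω = 2π×951/60 = 99.59 rad/s
τ = P_out/ω = 744/99.59 = 7.47 N·m

7.47 N·m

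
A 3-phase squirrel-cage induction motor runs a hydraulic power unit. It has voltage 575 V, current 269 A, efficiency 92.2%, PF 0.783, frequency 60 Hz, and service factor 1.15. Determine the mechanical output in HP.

P_in = √3·V·I·cosφ = 1.732 × 575 × 269 × 0.783 = 209763 W
P_out = η·P_in = 0.922 × 209763 = 193401 W
= 193401/746 = 259 HP

259 HP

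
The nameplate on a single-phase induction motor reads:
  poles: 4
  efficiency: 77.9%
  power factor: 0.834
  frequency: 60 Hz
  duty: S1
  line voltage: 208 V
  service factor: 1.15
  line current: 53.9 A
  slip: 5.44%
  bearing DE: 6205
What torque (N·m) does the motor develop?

P_in = V·I·cosφ = 208 × 53.9 × 0.834 = 9350 W
P_out = η·P_in = 0.779 × 9350 = 7284 W
n_s = 120×60/4 = 1800 rpm; n = 1800×(1−0.0544) = 1702 rpm
ω = 2π×1702/60 = 178.2 rad/s
τ = P_out/ω = 7284/178.2 = 40.9 N·m

40.9 N·m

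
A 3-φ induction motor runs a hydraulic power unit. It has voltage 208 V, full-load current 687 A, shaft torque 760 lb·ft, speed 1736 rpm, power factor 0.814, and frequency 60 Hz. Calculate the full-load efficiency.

τ = 760 lb·ft × 1.356 = 1031 N·m
ω = 2π × 1736/60 = 181.8 rad/s; P_out = τω = 1031 × 181.8 = 187436 W
P_in = √3·V_L·I_L·cosφ = 1.732 × 208 × 687 × 0.814 = 201462 W
η = P_out / P_in = 187436 / 201462 = 0.930 = 93.0%

93.0 %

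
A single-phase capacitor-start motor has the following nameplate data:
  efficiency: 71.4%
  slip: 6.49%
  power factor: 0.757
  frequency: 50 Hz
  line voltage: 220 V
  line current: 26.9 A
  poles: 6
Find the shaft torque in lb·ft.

24.1 lb·ft

P_in = V·I·cosφ = 220 × 26.9 × 0.757 = 4480 W
P_out = η·P_in = 0.714 × 4480 = 3199 W
n_s = 120×50/6 = 1000 rpm; n = 1000×(1−0.0649) = 935 rpm
ω = 2π×935/60 = 97.91 rad/s
τ = P_out/ω = 3199/97.91 = 32.67 N·m
In lb·ft: 32.67/1.356 = 24.1 lb·ft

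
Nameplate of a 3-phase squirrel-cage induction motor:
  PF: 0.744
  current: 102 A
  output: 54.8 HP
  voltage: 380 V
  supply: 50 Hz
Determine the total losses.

P_in = √3·V·I·cosφ = 1.732×380×102×0.744 = 49946 W
P_out = 54.8×746 = 40881 W
Losses = P_in − P_out = 49946 − 40881 = 9065 W

9.07 kW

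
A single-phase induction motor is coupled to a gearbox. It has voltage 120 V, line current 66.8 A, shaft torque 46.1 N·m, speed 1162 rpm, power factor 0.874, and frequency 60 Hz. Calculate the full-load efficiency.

ω = 2π × 1162/60 = 121.7 rad/s; P_out = τω = 46.1 × 121.7 = 5610 W
P_in = V·I·cosφ = 120 × 66.8 × 0.874 = 7006 W
η = P_out / P_in = 5610 / 7006 = 0.801 = 80.1%

80.1 %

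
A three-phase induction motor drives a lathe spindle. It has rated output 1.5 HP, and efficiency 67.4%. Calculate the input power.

P_out = 1.5 × 746 = 1119 W
P_in = P_out/η = 1119/0.674 = 1660 W = 1.66 kW

1.66 kW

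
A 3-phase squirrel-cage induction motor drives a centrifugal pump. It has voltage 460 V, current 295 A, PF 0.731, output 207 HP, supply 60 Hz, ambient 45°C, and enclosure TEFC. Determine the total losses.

17.4 kW

P_in = √3·V·I·cosφ = 1.732×460×295×0.731 = 171809 W
P_out = 207×746 = 154422 W
Losses = P_in − P_out = 171809 − 154422 = 17387 W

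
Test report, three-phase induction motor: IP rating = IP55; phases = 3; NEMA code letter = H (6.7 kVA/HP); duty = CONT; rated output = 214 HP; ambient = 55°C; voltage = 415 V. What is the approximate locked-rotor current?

1990 A

S_LR = 6.7 × 214 = 1433.8 kVA
I_LR = S_LR/(√3·V_L) = 1433800/(1.732×415) = 1990 A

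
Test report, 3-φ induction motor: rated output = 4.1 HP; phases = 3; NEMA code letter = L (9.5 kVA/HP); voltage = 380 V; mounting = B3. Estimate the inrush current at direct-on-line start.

S_LR = 9.5 × 4.1 = 38.95 kVA
I_LR = S_LR/(√3·V_L) = 38950/(1.732×380) = 59.2 A

59.2 A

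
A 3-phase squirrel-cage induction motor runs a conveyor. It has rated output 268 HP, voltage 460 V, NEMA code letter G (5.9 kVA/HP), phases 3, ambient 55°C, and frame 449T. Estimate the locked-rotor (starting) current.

S_LR = 5.9 × 268 = 1581.2 kVA
I_LR = S_LR/(√3·V_L) = 1581200/(1.732×460) = 1980 A

1980 A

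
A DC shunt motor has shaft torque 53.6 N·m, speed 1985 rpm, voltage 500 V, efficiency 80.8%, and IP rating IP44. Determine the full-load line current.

27.6 A

ω = 2π×1985/60 = 207.9 rad/s; P_out = τω = 53.6 × 207.9 = 11143 W
P_in = P_out / η = 11143 / 0.808 = 13791 W
I = P_in / V = 13791 / 500 = 27.6 A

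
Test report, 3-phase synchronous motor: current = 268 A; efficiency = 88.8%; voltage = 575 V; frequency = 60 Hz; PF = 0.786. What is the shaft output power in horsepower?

250 HP

P_in = √3·V·I·cosφ = 1.732 × 575 × 268 × 0.786 = 209784 W
P_out = η·P_in = 0.888 × 209784 = 186288 W
= 186288/746 = 250 HP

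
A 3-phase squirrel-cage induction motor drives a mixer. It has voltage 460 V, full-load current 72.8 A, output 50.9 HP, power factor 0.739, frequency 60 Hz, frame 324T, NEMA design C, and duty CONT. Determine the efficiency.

P_out = 50.9 × 746 = 37971 W
P_in = √3·V_L·I_L·cosφ = 1.732 × 460 × 72.8 × 0.739 = 42863 W
η = P_out / P_in = 37971 / 42863 = 0.886 = 88.6%

88.6 %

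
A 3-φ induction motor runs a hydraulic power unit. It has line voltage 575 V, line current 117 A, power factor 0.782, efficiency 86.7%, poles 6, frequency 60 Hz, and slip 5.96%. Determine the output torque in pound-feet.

P_in = √3·V·I·cosφ = 1.732 × 575 × 117 × 0.782 = 91119 W
P_out = η·P_in = 0.867 × 91119 = 79000 W
n_s = 120×60/6 = 1200 rpm; n = 1200×(1−0.0596) = 1128 rpm
ω = 2π×1128/60 = 118.1 rad/s
τ = P_out/ω = 79000/118.1 = 668.9 N·m
In lb·ft: 668.9/1.356 = 493 lb·ft

493 lb·ft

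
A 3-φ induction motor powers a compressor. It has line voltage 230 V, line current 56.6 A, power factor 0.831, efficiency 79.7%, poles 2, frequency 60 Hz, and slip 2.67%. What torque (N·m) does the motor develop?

P_in = √3·V·I·cosφ = 1.732 × 230 × 56.6 × 0.831 = 18737 W
P_out = η·P_in = 0.797 × 18737 = 14933 W
n_s = 120×60/2 = 3600 rpm; n = 3600×(1−0.0267) = 3504 rpm
ω = 2π×3504/60 = 366.9 rad/s
τ = P_out/ω = 14933/366.9 = 40.7 N·m

40.7 N·m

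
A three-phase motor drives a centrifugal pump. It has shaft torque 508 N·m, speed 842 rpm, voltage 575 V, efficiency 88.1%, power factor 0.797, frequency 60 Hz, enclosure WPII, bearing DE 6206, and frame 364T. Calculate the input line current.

64.1 A

ω = 2π×842/60 = 88.17 rad/s; P_out = τω = 508 × 88.17 = 44790 W
P_in = P_out / η = 44790 / 0.881 = 50840 W
I_L = P_in / (√3·V_L·cosφ) = 50840 / (1.732 × 575 × 0.797) = 64.1 A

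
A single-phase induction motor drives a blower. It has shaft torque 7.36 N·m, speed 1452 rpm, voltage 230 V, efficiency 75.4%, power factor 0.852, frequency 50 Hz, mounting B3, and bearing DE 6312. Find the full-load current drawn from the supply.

ω = 2π×1452/60 = 152.1 rad/s; P_out = τω = 7.36 × 152.1 = 1119 W
P_in = P_out / η = 1119 / 0.754 = 1484 W
I = P_in / (V·cosφ) = 1484 / (230 × 0.852) = 7.57 A

7.57 A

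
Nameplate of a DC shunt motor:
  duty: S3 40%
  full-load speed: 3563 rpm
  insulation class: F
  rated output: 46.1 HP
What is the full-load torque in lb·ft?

68 lb·ft

P_out = 46.1 × 746 = 34391 W
ω = 2π × 3563/60 = 373.1 rad/s
τ = P_out/ω = 34391/373.1 = 92.18 N·m
In lb·ft: 92.18/1.356 = 68 lb·ft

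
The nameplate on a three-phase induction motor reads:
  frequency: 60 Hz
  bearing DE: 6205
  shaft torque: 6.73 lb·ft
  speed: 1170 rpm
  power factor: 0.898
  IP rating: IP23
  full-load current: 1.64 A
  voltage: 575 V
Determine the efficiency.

76.2 %

τ = 6.73 lb·ft × 1.356 = 9.126 N·m
ω = 2π × 1170/60 = 122.5 rad/s; P_out = τω = 9.126 × 122.5 = 1118 W
P_in = √3·V_L·I_L·cosφ = 1.732 × 575 × 1.64 × 0.898 = 1467 W
η = P_out / P_in = 1118 / 1467 = 0.762 = 76.2%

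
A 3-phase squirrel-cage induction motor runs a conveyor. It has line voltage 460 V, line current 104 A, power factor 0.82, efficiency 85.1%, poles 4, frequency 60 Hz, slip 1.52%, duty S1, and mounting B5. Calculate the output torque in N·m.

311 N·m

P_in = √3·V·I·cosφ = 1.732 × 460 × 104 × 0.82 = 67944 W
P_out = η·P_in = 0.851 × 67944 = 57820 W
n_s = 120×60/4 = 1800 rpm; n = 1800×(1−0.0152) = 1773 rpm
ω = 2π×1773/60 = 185.7 rad/s
τ = P_out/ω = 57820/185.7 = 311 N·m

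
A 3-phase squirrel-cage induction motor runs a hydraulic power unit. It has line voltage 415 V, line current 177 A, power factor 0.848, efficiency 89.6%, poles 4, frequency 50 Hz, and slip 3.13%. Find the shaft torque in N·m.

635 N·m

P_in = √3·V·I·cosφ = 1.732 × 415 × 177 × 0.848 = 107886 W
P_out = η·P_in = 0.896 × 107886 = 96666 W
n_s = 120×50/4 = 1500 rpm; n = 1500×(1−0.0313) = 1453 rpm
ω = 2π×1453/60 = 152.2 rad/s
τ = P_out/ω = 96666/152.2 = 635 N·m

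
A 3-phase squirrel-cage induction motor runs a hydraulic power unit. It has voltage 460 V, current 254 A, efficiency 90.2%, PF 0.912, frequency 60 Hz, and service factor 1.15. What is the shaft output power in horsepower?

P_in = √3·V·I·cosφ = 1.732 × 460 × 254 × 0.912 = 184559 W
P_out = η·P_in = 0.902 × 184559 = 166472 W
= 166472/746 = 223 HP

223 HP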